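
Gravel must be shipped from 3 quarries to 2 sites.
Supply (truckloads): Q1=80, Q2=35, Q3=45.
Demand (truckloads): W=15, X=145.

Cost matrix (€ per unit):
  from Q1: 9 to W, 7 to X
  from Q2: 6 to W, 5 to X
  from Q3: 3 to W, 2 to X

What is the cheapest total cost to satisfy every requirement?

One minimum-cost allocation:
  Q1 to X: 80 × €7 = €560
  Q2 to W: 15 × €6 = €90
  Q2 to X: 20 × €5 = €100
  Q3 to X: 45 × €2 = €90
Total = 560 + 90 + 100 + 90 = €840.

840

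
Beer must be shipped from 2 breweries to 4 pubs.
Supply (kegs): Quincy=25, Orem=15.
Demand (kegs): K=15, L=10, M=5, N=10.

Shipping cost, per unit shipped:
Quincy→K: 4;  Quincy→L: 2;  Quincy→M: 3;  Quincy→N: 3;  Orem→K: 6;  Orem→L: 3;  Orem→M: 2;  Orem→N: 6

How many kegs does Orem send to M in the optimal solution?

5

Solving gives:
  Quincy→K: 15 × 4 = 60
  Quincy→N: 10 × 3 = 30
  Orem→L: 10 × 3 = 30
  Orem→M: 5 × 2 = 10
Total cost = 130.
So Orem→M carries 5 kegs.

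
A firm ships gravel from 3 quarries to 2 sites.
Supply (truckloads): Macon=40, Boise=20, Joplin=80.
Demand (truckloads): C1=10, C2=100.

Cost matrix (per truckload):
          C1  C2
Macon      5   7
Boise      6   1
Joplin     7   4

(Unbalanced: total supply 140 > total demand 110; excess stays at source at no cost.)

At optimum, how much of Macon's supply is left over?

30

Minimum-cost shipments:
  Macon–C1: 10 × 5 = 50
  Boise–C2: 20 × 1 = 20
  Joplin–C2: 80 × 4 = 320
Total cost = 390.
Macon ships 10 of its 40, leaving 30.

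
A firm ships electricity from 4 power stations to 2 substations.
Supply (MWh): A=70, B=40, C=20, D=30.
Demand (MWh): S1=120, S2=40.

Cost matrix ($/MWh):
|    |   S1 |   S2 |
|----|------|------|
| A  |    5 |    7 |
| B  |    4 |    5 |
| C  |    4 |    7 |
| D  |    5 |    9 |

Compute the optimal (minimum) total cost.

780

A cheapest plan:
  A–S1: 70 MWh
  B–S2: 40 MWh
  C–S1: 20 MWh
  D–S1: 30 MWh
Total cost = $780.
(Supply check: A ships 70; B ships 40; C ships 20; D ships 30.)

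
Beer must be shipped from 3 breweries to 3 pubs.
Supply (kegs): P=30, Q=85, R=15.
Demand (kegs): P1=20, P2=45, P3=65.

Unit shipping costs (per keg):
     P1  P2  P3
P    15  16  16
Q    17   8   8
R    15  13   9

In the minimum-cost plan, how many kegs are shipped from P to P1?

20

Optimal shipments:
  P–P1: 20 × 15 = 300
  P–P2: 10 × 16 = 160
  Q–P2: 35 × 8 = 280
  Q–P3: 50 × 8 = 400
  R–P3: 15 × 9 = 135
Total cost = 1275.
So P→P1 carries 20 kegs.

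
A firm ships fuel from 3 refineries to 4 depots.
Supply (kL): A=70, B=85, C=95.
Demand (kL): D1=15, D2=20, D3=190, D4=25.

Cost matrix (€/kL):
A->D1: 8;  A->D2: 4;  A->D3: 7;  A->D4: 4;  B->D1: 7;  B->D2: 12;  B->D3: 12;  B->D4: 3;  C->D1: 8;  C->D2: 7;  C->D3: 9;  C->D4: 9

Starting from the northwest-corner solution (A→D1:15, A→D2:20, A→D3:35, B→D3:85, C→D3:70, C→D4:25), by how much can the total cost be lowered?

Current plan cost = 15·8 + 20·4 + 35·7 + 85·12 + 70·9 + 25·9 = €2320.
Optimal plan:
  A–D2: 20 × €4 = €80
  A–D3: 50 × €7 = €350
  B–D1: 15 × €7 = €105
  B–D3: 45 × €12 = €540
  B–D4: 25 × €3 = €75
  C–D3: 95 × €9 = €855
Optimal cost = €2005.
Saving = 2320 − 2005 = €315.

315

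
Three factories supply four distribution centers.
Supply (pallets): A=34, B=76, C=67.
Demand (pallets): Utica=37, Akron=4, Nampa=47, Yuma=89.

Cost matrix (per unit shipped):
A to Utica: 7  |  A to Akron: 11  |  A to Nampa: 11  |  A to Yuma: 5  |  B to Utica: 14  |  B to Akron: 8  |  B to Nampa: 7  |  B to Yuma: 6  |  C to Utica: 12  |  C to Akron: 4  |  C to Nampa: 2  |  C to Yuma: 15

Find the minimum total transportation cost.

An optimal shipping plan:
  A to Utica: 21 pallets
  A to Yuma: 13 pallets
  B to Yuma: 76 pallets
  C to Utica: 16 pallets
  C to Akron: 4 pallets
  C to Nampa: 47 pallets
Total cost = 970.

970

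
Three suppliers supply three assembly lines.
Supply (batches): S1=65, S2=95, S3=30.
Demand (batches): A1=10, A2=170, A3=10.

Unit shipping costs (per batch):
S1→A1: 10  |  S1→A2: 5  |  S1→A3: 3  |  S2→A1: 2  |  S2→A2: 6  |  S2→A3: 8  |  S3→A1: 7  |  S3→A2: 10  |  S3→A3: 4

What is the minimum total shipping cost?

An optimal shipping plan:
  S1->A2: 65 × 5 = 325
  S2->A1: 10 × 2 = 20
  S2->A2: 85 × 6 = 510
  S3->A2: 20 × 10 = 200
  S3->A3: 10 × 4 = 40
Total = 325 + 20 + 510 + 200 + 40 = 1095.

1095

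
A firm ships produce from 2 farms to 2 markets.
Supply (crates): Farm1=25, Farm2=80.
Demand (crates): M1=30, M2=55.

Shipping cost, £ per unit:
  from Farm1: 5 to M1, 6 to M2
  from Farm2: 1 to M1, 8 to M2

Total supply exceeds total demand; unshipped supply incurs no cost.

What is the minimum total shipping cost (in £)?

420

One minimum-cost allocation:
  Farm1→M2: 25 × £6 = £150
  Farm2→M1: 30 × £1 = £30
  Farm2→M2: 30 × £8 = £240
Total = 150 + 30 + 240 = £420.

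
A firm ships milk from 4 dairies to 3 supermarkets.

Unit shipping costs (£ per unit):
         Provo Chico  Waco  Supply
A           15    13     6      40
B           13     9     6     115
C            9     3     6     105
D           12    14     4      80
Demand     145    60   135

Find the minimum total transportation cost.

A cheapest plan:
  A–Waco: 40 crates
  B–Provo: 100 crates
  B–Waco: 15 crates
  C–Provo: 45 crates
  C–Chico: 60 crates
  D–Waco: 80 crates
Total cost = £2535.
(Supply check: A ships 40; B ships 115; C ships 105; D ships 80.)

2535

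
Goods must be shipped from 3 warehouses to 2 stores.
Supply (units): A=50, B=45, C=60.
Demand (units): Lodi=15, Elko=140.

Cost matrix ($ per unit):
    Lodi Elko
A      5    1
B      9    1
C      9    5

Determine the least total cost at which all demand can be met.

455

One minimum-cost allocation:
  A→Lodi: 15 units
  A→Elko: 35 units
  B→Elko: 45 units
  C→Elko: 60 units
Total cost = $455.
(Supply check: A ships 50; B ships 45; C ships 60.)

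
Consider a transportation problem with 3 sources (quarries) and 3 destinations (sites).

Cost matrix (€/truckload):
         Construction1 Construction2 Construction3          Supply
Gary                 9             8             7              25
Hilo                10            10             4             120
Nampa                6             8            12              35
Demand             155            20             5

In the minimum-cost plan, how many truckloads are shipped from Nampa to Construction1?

The minimum-cost plan:
  Gary->Construction1: 5 × €9 = €45
  Gary->Construction2: 20 × €8 = €160
  Hilo->Construction1: 115 × €10 = €1150
  Hilo->Construction3: 5 × €4 = €20
  Nampa->Construction1: 35 × €6 = €210
Total cost = €1585.
So Nampa→Construction1 carries 35 truckloads.

35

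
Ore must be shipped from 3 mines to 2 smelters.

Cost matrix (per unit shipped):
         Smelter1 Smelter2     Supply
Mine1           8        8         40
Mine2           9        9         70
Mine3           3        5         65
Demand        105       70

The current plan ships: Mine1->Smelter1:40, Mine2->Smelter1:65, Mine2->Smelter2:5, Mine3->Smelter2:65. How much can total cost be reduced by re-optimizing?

Current plan cost = 40·8 + 65·9 + 5·9 + 65·5 = 1275.
Optimal plan:
  Mine1→Smelter1: 40 tons
  Mine2→Smelter2: 70 tons
  Mine3→Smelter1: 65 tons
Optimal cost = 1145.
Saving = 1275 − 1145 = 130.

130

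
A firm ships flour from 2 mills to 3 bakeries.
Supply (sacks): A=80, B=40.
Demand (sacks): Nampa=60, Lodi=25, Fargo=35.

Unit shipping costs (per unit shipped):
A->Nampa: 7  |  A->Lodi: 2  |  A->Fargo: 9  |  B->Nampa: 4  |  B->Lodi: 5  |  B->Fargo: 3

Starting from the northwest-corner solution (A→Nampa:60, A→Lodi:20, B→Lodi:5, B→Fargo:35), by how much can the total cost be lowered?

30

Current plan cost = 60·7 + 20·2 + 5·5 + 35·3 = 590.
Optimal plan:
  A->Nampa: 55 × 7 = 385
  A->Lodi: 25 × 2 = 50
  B->Nampa: 5 × 4 = 20
  B->Fargo: 35 × 3 = 105
Optimal cost = 560.
Saving = 590 − 560 = 30.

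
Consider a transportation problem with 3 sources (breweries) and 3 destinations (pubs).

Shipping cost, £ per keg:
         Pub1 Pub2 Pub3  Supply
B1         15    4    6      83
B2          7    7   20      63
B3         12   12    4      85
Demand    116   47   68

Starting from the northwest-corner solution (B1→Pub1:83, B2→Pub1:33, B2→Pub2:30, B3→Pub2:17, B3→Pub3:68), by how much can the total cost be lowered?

553

Current plan cost = 83·15 + 33·7 + 30·7 + 17·12 + 68·4 = £2162.
Optimal plan:
  B1–Pub2: 47 × £4 = £188
  B1–Pub3: 36 × £6 = £216
  B2–Pub1: 63 × £7 = £441
  B3–Pub1: 53 × £12 = £636
  B3–Pub3: 32 × £4 = £128
Optimal cost = £1609.
Saving = 2162 − 1609 = £553.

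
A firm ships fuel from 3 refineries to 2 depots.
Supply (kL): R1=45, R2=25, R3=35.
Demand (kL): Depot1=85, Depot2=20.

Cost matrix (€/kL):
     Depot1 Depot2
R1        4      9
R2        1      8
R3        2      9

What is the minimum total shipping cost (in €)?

375

A cheapest plan:
  R1–Depot1: 25 × €4 = €100
  R1–Depot2: 20 × €9 = €180
  R2–Depot1: 25 × €1 = €25
  R3–Depot1: 35 × €2 = €70
Total = 100 + 180 + 25 + 70 = €375.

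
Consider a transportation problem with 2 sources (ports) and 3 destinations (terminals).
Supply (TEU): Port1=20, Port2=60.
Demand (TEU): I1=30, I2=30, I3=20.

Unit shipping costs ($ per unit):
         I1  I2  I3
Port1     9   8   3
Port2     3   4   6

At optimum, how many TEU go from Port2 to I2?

The minimum-cost plan:
  Port1 to I3: 20 × $3 = $60
  Port2 to I1: 30 × $3 = $90
  Port2 to I2: 30 × $4 = $120
Total cost = $270.
So Port2→I2 carries 30 TEU.

30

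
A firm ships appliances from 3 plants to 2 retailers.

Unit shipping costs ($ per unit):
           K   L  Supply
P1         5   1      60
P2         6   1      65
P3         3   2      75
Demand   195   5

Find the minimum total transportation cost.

890

A cheapest plan:
  P1→K: 60 × $5 = $300
  P2→K: 60 × $6 = $360
  P2→L: 5 × $1 = $5
  P3→K: 75 × $3 = $225
Total = 300 + 360 + 5 + 225 = $890.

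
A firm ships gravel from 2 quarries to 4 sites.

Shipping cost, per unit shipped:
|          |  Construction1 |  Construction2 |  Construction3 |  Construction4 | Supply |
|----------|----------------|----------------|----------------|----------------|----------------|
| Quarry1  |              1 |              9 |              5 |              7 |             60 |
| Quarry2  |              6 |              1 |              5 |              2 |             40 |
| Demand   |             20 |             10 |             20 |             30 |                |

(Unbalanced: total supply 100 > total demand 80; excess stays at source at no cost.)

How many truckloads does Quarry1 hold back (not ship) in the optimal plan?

20

An optimal plan:
  Quarry1–Construction1: 20 × 1 = 20
  Quarry1–Construction3: 20 × 5 = 100
  Quarry2–Construction2: 10 × 1 = 10
  Quarry2–Construction4: 30 × 2 = 60
Total cost = 190.
Quarry1 ships 40 of its 60, leaving 20.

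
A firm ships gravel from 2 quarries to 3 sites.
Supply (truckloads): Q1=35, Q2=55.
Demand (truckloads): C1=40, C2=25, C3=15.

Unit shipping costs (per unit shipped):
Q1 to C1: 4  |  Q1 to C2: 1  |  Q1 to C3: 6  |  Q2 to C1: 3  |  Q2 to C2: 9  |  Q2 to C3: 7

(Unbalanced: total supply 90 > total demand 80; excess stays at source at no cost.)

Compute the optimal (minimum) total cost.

One minimum-cost allocation:
  Q1→C2: 25 × 1 = 25
  Q1→C3: 10 × 6 = 60
  Q2→C1: 40 × 3 = 120
  Q2→C3: 5 × 7 = 35
Total = 25 + 60 + 120 + 35 = 240.

240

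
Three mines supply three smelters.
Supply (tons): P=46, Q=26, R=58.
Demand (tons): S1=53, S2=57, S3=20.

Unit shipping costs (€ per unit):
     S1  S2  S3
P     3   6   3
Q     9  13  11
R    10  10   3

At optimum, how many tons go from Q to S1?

The minimum-cost plan:
  P->S1: 27 tons
  P->S2: 19 tons
  Q->S1: 26 tons
  R->S2: 38 tons
  R->S3: 20 tons
Total cost = €869.
So Q→S1 carries 26 tons.

26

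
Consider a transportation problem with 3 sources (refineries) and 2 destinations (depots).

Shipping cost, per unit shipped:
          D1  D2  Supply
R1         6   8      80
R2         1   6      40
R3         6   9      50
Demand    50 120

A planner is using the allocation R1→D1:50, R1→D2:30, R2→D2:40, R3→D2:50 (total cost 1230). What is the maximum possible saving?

130

Current plan cost = 50·6 + 30·8 + 40·6 + 50·9 = 1230.
Optimal plan:
  R1–D2: 80 kL
  R2–D1: 40 kL
  R3–D1: 10 kL
  R3–D2: 40 kL
Optimal cost = 1100.
Saving = 1230 − 1100 = 130.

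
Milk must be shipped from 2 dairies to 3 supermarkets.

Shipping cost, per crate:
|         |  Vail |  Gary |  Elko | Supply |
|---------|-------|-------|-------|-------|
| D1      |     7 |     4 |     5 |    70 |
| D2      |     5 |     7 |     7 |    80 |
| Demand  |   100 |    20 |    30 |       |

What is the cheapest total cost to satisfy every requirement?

770

An optimal shipping plan:
  D1->Vail: 20 × 7 = 140
  D1->Gary: 20 × 4 = 80
  D1->Elko: 30 × 5 = 150
  D2->Vail: 80 × 5 = 400
Total = 140 + 80 + 150 + 400 = 770.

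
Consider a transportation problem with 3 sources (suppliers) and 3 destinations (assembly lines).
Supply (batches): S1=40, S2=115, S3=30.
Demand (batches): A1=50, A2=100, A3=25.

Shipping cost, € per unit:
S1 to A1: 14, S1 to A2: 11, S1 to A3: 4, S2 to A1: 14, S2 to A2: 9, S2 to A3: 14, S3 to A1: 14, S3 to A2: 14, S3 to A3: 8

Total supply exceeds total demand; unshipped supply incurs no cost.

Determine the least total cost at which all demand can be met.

One minimum-cost allocation:
  S1 to A1: 5 × €14 = €70
  S1 to A3: 25 × €4 = €100
  S2 to A1: 15 × €14 = €210
  S2 to A2: 100 × €9 = €900
  S3 to A1: 30 × €14 = €420
Total = 70 + 100 + 210 + 900 + 420 = €1700.

1700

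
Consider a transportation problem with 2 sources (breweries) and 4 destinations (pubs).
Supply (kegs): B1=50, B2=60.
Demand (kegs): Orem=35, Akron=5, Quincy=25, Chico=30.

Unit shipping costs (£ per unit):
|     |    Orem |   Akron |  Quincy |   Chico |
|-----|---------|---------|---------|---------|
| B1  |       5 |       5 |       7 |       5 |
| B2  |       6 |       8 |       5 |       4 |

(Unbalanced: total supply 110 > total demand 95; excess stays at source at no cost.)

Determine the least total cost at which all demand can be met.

445

An optimal shipping plan:
  B1 to Orem: 35 × £5 = £175
  B1 to Akron: 5 × £5 = £25
  B2 to Quincy: 25 × £5 = £125
  B2 to Chico: 30 × £4 = £120
Total = 175 + 25 + 125 + 120 = £445.
(Supply check: B1 ships 40; B2 ships 55.)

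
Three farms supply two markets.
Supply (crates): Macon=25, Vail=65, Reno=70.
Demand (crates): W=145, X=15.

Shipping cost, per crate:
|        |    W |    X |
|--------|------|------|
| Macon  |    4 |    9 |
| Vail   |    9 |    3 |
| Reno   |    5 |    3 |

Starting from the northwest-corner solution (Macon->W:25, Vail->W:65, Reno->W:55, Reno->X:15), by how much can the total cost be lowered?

60

Current plan cost = 25·4 + 65·9 + 55·5 + 15·3 = 1005.
Optimal plan:
  Macon to W: 25 × 4 = 100
  Vail to W: 50 × 9 = 450
  Vail to X: 15 × 3 = 45
  Reno to W: 70 × 5 = 350
Optimal cost = 945.
Saving = 1005 − 945 = 60.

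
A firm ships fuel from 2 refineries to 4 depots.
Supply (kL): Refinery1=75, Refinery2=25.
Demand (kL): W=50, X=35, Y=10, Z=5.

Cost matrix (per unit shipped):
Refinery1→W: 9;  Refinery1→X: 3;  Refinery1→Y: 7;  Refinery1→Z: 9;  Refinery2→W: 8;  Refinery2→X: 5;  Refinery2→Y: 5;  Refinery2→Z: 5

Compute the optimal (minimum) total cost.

Optimal allocation:
  Refinery1–W: 40 kL
  Refinery1–X: 35 kL
  Refinery2–W: 10 kL
  Refinery2–Y: 10 kL
  Refinery2–Z: 5 kL
Total cost = 620.

620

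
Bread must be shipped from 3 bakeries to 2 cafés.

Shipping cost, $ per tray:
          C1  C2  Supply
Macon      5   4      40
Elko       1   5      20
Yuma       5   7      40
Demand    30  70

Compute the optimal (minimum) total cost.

An optimal shipping plan:
  Macon->C2: 40 × $4 = $160
  Elko->C1: 20 × $1 = $20
  Yuma->C1: 10 × $5 = $50
  Yuma->C2: 30 × $7 = $210
Total = 160 + 20 + 50 + 210 = $440.

440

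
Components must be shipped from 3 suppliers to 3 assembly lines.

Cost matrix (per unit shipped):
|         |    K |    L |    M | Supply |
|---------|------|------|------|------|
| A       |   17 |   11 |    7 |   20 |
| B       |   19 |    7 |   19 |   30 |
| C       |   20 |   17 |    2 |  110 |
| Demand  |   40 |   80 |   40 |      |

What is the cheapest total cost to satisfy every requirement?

1820

An optimal shipping plan:
  A to L: 20 × 11 = 220
  B to L: 30 × 7 = 210
  C to K: 40 × 20 = 800
  C to L: 30 × 17 = 510
  C to M: 40 × 2 = 80
Total = 220 + 210 + 800 + 510 + 80 = 1820.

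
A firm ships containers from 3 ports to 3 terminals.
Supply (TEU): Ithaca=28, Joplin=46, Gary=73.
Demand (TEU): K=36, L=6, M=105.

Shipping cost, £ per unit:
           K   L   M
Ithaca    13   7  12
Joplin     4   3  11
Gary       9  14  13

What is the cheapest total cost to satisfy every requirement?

1491

One minimum-cost allocation:
  Ithaca–M: 28 × £12 = £336
  Joplin–K: 36 × £4 = £144
  Joplin–L: 6 × £3 = £18
  Joplin–M: 4 × £11 = £44
  Gary–M: 73 × £13 = £949
Total = 336 + 144 + 18 + 44 + 949 = £1491.
(Supply check: Ithaca ships 28; Joplin ships 46; Gary ships 73.)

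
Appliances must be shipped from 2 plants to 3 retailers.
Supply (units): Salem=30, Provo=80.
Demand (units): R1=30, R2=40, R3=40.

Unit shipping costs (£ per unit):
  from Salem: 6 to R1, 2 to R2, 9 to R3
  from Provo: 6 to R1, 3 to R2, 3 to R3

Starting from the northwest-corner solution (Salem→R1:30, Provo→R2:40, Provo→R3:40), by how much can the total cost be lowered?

30

Current plan cost = 30·6 + 40·3 + 40·3 = £420.
Optimal plan:
  Salem→R2: 30 × £2 = £60
  Provo→R1: 30 × £6 = £180
  Provo→R2: 10 × £3 = £30
  Provo→R3: 40 × £3 = £120
Optimal cost = £390.
Saving = 420 − 390 = £30.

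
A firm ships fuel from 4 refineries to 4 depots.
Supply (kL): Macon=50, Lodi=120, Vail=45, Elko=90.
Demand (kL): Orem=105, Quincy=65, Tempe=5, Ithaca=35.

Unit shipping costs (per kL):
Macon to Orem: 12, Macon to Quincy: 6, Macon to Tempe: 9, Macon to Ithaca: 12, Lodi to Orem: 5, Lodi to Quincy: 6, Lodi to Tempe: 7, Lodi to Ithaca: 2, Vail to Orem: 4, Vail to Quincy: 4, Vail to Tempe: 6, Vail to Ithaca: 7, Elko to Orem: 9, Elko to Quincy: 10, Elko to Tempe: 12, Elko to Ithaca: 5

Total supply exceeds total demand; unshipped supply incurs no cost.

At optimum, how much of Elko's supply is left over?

90

An optimal plan:
  Macon–Quincy: 45 × 6 = 270
  Lodi–Orem: 85 × 5 = 425
  Lodi–Ithaca: 35 × 2 = 70
  Vail–Orem: 20 × 4 = 80
  Vail–Quincy: 20 × 4 = 80
  Vail–Tempe: 5 × 6 = 30
Total cost = 955.
Elko ships 0 of its 90, leaving 90.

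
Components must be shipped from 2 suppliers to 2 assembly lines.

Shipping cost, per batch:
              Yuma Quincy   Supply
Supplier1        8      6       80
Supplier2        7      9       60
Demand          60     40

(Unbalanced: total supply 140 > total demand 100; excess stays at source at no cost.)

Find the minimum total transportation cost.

660

One minimum-cost allocation:
  Supplier1→Quincy: 40 × 6 = 240
  Supplier2→Yuma: 60 × 7 = 420
Total = 240 + 420 = 660.
(Supply check: Supplier1 ships 40; Supplier2 ships 60.)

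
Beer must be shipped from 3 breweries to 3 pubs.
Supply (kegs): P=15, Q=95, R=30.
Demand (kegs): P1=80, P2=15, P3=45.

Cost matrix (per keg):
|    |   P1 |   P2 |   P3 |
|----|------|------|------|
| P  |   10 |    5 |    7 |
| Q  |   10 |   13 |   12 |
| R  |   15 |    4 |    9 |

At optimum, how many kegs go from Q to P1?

Optimal shipments:
  P–P3: 15 × 7 = 105
  Q–P1: 80 × 10 = 800
  Q–P3: 15 × 12 = 180
  R–P2: 15 × 4 = 60
  R–P3: 15 × 9 = 135
Total cost = 1280.
So Q→P1 carries 80 kegs.

80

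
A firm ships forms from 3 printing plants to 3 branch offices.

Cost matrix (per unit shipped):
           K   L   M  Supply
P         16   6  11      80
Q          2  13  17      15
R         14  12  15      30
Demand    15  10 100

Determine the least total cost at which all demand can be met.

A cheapest plan:
  P→L: 10 × 6 = 60
  P→M: 70 × 11 = 770
  Q→K: 15 × 2 = 30
  R→M: 30 × 15 = 450
Total = 60 + 770 + 30 + 450 = 1310.
(Supply check: P ships 80; Q ships 15; R ships 30.)

1310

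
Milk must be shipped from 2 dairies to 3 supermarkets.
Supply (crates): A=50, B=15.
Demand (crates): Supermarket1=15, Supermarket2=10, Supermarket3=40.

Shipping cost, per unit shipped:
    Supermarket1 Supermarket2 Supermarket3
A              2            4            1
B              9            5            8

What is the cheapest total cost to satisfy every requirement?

A cheapest plan:
  A->Supermarket1: 15 × 2 = 30
  A->Supermarket3: 35 × 1 = 35
  B->Supermarket2: 10 × 5 = 50
  B->Supermarket3: 5 × 8 = 40
Total = 30 + 35 + 50 + 40 = 155.
(Supply check: A ships 50; B ships 15.)

155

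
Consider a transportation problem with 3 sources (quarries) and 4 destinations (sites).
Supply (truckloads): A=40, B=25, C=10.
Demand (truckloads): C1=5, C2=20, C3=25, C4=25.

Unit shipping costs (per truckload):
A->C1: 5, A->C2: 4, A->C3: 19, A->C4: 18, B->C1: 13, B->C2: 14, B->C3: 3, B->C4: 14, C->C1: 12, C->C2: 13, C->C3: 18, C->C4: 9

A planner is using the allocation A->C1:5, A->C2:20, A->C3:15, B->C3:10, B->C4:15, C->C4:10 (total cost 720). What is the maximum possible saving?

180

Current plan cost = 5·5 + 20·4 + 15·19 + 10·3 + 15·14 + 10·9 = 720.
Optimal plan:
  A->C1: 5 × 5 = 25
  A->C2: 20 × 4 = 80
  A->C4: 15 × 18 = 270
  B->C3: 25 × 3 = 75
  C->C4: 10 × 9 = 90
Optimal cost = 540.
Saving = 720 − 540 = 180.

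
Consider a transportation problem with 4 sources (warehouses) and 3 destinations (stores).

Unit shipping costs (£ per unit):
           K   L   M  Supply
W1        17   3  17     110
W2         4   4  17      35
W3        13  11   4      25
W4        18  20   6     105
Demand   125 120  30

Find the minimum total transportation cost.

Optimal allocation:
  W1→L: 110 × £3 = £330
  W2→K: 35 × £4 = £140
  W3→K: 15 × £13 = £195
  W3→L: 10 × £11 = £110
  W4→K: 75 × £18 = £1350
  W4→M: 30 × £6 = £180
Total = 330 + 140 + 195 + 110 + 1350 + 180 = £2305.

2305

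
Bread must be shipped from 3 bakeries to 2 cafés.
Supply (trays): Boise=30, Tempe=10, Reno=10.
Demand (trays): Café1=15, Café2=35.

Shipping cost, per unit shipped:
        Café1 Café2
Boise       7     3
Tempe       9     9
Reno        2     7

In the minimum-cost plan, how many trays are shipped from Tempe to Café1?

5

Optimal shipments:
  Boise->Café2: 30 trays
  Tempe->Café1: 5 trays
  Tempe->Café2: 5 trays
  Reno->Café1: 10 trays
Total cost = 200.
So Tempe→Café1 carries 5 trays.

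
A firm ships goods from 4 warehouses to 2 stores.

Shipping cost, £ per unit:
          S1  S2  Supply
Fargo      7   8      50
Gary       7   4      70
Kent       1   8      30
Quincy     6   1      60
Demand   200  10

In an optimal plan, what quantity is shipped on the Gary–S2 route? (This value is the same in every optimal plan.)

0

Solving gives:
  Fargo to S1: 50 × £7 = £350
  Gary to S1: 70 × £7 = £490
  Kent to S1: 30 × £1 = £30
  Quincy to S1: 50 × £6 = £300
  Quincy to S2: 10 × £1 = £10
Total cost = £1180.
The route Gary→S2 is not used.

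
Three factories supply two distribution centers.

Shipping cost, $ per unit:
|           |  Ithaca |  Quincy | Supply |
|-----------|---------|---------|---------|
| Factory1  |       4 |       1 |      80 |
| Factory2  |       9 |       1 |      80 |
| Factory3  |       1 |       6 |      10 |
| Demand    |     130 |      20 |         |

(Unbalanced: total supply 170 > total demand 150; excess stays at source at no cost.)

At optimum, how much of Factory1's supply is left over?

0

Minimum-cost shipments:
  Factory1->Ithaca: 80 × $4 = $320
  Factory2->Ithaca: 40 × $9 = $360
  Factory2->Quincy: 20 × $1 = $20
  Factory3->Ithaca: 10 × $1 = $10
Total cost = $710.
Factory1 ships 80 of its 80, leaving 0.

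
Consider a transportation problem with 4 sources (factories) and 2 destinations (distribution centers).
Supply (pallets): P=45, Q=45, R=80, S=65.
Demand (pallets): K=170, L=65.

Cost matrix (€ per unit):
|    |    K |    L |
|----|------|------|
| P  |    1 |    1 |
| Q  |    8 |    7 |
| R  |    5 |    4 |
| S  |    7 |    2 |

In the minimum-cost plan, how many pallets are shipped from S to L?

65

The minimum-cost plan:
  P→K: 45 × €1 = €45
  Q→K: 45 × €8 = €360
  R→K: 80 × €5 = €400
  S→L: 65 × €2 = €130
Total cost = €935.
So S→L carries 65 pallets.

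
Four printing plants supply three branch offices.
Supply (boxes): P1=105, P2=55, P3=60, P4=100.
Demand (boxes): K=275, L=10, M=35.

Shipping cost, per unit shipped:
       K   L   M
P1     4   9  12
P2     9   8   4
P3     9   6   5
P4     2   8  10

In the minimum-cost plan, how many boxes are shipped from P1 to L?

Solving gives:
  P1->K: 105 × 4 = 420
  P2->K: 20 × 9 = 180
  P2->M: 35 × 4 = 140
  P3->K: 50 × 9 = 450
  P3->L: 10 × 6 = 60
  P4->K: 100 × 2 = 200
Total cost = 1450.
The route P1→L is not used.

0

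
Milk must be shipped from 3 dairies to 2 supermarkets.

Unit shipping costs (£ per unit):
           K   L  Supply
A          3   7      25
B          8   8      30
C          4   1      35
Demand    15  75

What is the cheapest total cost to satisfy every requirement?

One minimum-cost allocation:
  A to K: 15 × £3 = £45
  A to L: 10 × £7 = £70
  B to L: 30 × £8 = £240
  C to L: 35 × £1 = £35
Total = 45 + 70 + 240 + 35 = £390.
(Supply check: A ships 25; B ships 30; C ships 35.)

390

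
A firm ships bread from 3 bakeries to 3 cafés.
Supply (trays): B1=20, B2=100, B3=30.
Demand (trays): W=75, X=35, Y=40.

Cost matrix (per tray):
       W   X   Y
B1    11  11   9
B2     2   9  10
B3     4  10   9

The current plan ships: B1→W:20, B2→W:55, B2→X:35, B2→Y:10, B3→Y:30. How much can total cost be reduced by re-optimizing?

180

Current plan cost = 20·11 + 55·2 + 35·9 + 10·10 + 30·9 = 1015.
Optimal plan:
  B1–Y: 20 × 9 = 180
  B2–W: 75 × 2 = 150
  B2–X: 25 × 9 = 225
  B3–X: 10 × 10 = 100
  B3–Y: 20 × 9 = 180
Optimal cost = 835.
Saving = 1015 − 835 = 180.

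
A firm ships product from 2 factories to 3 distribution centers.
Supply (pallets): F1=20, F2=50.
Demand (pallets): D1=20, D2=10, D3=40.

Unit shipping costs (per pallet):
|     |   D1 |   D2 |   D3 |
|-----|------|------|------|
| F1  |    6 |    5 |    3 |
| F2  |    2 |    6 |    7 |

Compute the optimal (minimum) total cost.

300

A cheapest plan:
  F1→D3: 20 pallets
  F2→D1: 20 pallets
  F2→D2: 10 pallets
  F2→D3: 20 pallets
Total cost = 300.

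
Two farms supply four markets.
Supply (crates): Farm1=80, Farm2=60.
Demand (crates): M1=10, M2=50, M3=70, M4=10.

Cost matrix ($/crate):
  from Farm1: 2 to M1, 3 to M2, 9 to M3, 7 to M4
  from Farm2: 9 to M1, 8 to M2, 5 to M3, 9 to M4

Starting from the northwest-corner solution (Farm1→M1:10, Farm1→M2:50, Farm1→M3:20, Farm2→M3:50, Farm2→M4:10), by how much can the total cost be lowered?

60

Current plan cost = 10·2 + 50·3 + 20·9 + 50·5 + 10·9 = $690.
Optimal plan:
  Farm1→M1: 10 × $2 = $20
  Farm1→M2: 50 × $3 = $150
  Farm1→M3: 10 × $9 = $90
  Farm1→M4: 10 × $7 = $70
  Farm2→M3: 60 × $5 = $300
Optimal cost = $630.
Saving = 690 − 630 = $60.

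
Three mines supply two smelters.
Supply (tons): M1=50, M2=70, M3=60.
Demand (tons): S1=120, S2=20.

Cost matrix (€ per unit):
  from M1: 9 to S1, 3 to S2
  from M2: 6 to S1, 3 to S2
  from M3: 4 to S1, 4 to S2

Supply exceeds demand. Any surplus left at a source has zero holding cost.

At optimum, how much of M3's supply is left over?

Minimum-cost shipments:
  M1–S2: 20 × €3 = €60
  M2–S1: 60 × €6 = €360
  M3–S1: 60 × €4 = €240
Total cost = €660.
M3 ships 60 of its 60, leaving 0.

0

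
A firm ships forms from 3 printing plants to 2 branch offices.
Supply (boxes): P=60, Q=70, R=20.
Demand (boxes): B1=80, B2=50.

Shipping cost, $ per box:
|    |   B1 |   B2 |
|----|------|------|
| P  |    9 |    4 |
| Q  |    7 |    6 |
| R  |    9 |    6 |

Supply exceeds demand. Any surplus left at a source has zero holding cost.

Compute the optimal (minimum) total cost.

A cheapest plan:
  P->B2: 50 × $4 = $200
  Q->B1: 70 × $7 = $490
  R->B1: 10 × $9 = $90
Total = 200 + 490 + 90 = $780.

780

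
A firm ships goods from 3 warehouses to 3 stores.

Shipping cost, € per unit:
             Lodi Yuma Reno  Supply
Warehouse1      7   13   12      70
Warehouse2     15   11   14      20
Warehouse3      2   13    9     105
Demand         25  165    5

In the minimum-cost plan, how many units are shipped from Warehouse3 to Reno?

5

Solving gives:
  Warehouse1->Yuma: 70 × €13 = €910
  Warehouse2->Yuma: 20 × €11 = €220
  Warehouse3->Lodi: 25 × €2 = €50
  Warehouse3->Yuma: 75 × €13 = €975
  Warehouse3->Reno: 5 × €9 = €45
Total cost = €2200.
So Warehouse3→Reno carries 5 units.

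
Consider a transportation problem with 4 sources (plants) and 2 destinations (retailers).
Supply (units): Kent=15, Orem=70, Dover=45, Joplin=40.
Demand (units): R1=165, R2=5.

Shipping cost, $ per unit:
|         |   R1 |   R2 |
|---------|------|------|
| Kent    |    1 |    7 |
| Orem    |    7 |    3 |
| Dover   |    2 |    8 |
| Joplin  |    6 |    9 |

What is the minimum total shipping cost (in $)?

815

Optimal allocation:
  Kent to R1: 15 × $1 = $15
  Orem to R1: 65 × $7 = $455
  Orem to R2: 5 × $3 = $15
  Dover to R1: 45 × $2 = $90
  Joplin to R1: 40 × $6 = $240
Total = 15 + 455 + 15 + 90 + 240 = $815.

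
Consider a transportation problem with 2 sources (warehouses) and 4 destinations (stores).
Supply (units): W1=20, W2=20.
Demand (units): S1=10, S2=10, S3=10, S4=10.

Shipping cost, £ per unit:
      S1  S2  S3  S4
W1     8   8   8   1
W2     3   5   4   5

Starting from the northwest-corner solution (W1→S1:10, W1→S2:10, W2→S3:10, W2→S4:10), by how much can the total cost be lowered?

90

Current plan cost = 10·8 + 10·8 + 10·4 + 10·5 = £250.
Optimal plan:
  W1→S2: 10 × £8 = £80
  W1→S4: 10 × £1 = £10
  W2→S1: 10 × £3 = £30
  W2→S3: 10 × £4 = £40
Optimal cost = £160.
Saving = 250 − 160 = £90.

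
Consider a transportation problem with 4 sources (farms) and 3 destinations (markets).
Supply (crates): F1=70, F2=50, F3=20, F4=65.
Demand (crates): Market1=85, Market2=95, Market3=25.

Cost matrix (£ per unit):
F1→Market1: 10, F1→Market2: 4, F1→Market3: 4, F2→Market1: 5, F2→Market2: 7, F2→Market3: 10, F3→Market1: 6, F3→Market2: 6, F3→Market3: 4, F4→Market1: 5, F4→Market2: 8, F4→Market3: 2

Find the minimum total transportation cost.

Optimal allocation:
  F1 to Market2: 70 crates
  F2 to Market1: 45 crates
  F2 to Market2: 5 crates
  F3 to Market2: 20 crates
  F4 to Market1: 40 crates
  F4 to Market3: 25 crates
Total cost = £910.

910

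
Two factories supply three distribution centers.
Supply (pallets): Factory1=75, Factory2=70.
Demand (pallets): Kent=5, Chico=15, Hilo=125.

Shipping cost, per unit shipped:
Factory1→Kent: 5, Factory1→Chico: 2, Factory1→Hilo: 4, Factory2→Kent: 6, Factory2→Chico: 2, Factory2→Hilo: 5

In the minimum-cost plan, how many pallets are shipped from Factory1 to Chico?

The minimum-cost plan:
  Factory1->Kent: 5 pallets
  Factory1->Hilo: 70 pallets
  Factory2->Chico: 15 pallets
  Factory2->Hilo: 55 pallets
Total cost = 610.
The route Factory1→Chico is not used.

0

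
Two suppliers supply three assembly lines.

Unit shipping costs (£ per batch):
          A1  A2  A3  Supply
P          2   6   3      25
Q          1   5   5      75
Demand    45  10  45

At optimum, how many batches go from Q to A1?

Optimal shipments:
  P→A3: 25 × £3 = £75
  Q→A1: 45 × £1 = £45
  Q→A2: 10 × £5 = £50
  Q→A3: 20 × £5 = £100
Total cost = £270.
So Q→A1 carries 45 batches.

45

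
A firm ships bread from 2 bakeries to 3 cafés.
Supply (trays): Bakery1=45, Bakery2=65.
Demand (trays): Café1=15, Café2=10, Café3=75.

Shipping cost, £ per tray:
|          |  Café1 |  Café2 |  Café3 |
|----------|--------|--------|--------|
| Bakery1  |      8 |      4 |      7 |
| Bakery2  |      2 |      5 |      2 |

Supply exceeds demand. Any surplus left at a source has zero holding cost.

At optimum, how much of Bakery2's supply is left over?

Minimum-cost shipments:
  Bakery1 to Café2: 10 trays
  Bakery1 to Café3: 25 trays
  Bakery2 to Café1: 15 trays
  Bakery2 to Café3: 50 trays
Total cost = £345.
Bakery2 ships 65 of its 65, leaving 0.

0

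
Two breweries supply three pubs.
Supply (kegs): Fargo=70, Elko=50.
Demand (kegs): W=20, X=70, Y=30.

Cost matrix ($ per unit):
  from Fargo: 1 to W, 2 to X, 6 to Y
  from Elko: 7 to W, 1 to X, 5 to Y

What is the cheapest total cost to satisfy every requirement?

An optimal shipping plan:
  Fargo–W: 20 × $1 = $20
  Fargo–X: 20 × $2 = $40
  Fargo–Y: 30 × $6 = $180
  Elko–X: 50 × $1 = $50
Total = 20 + 40 + 180 + 50 = $290.

290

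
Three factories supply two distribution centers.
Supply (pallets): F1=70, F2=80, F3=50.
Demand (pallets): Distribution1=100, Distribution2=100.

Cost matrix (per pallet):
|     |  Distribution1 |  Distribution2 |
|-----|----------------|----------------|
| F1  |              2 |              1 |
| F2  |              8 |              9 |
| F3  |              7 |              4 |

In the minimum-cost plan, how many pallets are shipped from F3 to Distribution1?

0

Optimal shipments:
  F1–Distribution1: 20 × 2 = 40
  F1–Distribution2: 50 × 1 = 50
  F2–Distribution1: 80 × 8 = 640
  F3–Distribution2: 50 × 4 = 200
Total cost = 930.
The route F3→Distribution1 is not used.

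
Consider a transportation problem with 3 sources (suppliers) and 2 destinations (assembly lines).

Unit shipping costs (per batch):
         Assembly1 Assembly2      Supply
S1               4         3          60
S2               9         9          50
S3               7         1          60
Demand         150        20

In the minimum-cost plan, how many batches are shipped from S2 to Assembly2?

The minimum-cost plan:
  S1 to Assembly1: 60 batches
  S2 to Assembly1: 50 batches
  S3 to Assembly1: 40 batches
  S3 to Assembly2: 20 batches
Total cost = 990.
The route S2→Assembly2 is not used.

0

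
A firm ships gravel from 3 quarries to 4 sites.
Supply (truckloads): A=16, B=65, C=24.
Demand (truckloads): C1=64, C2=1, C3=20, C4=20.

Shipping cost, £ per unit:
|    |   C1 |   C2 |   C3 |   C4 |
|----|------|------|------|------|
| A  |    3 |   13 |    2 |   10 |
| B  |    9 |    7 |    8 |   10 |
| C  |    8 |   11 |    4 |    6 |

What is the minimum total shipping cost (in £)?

751

An optimal shipping plan:
  A->C3: 16 × £2 = £32
  B->C1: 64 × £9 = £576
  B->C2: 1 × £7 = £7
  C->C3: 4 × £4 = £16
  C->C4: 20 × £6 = £120
Total = 32 + 576 + 7 + 16 + 120 = £751.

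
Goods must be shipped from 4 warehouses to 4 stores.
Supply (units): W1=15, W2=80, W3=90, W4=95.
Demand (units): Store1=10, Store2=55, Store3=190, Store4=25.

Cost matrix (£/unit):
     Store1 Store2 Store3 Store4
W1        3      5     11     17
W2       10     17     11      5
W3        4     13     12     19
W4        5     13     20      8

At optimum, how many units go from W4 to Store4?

25

Optimal shipments:
  W1 to Store3: 15 × £11 = £165
  W2 to Store3: 80 × £11 = £880
  W3 to Store3: 90 × £12 = £1080
  W4 to Store1: 10 × £5 = £50
  W4 to Store2: 55 × £13 = £715
  W4 to Store3: 5 × £20 = £100
  W4 to Store4: 25 × £8 = £200
Total cost = £3190.
So W4→Store4 carries 25 units.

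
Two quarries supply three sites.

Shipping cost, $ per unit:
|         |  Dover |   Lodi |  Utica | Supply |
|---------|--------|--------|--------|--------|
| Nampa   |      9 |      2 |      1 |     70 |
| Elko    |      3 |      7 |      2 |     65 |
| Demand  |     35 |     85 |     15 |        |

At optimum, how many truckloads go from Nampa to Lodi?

The minimum-cost plan:
  Nampa to Lodi: 70 truckloads
  Elko to Dover: 35 truckloads
  Elko to Lodi: 15 truckloads
  Elko to Utica: 15 truckloads
Total cost = $380.
So Nampa→Lodi carries 70 truckloads.

70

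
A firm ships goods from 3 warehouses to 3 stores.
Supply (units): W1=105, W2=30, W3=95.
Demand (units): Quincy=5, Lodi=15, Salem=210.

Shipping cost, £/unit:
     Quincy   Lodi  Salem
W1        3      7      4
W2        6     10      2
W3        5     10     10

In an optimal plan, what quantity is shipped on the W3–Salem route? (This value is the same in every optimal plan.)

The minimum-cost plan:
  W1–Salem: 105 × £4 = £420
  W2–Salem: 30 × £2 = £60
  W3–Quincy: 5 × £5 = £25
  W3–Lodi: 15 × £10 = £150
  W3–Salem: 75 × £10 = £750
Total cost = £1405.
So W3→Salem carries 75 units.

75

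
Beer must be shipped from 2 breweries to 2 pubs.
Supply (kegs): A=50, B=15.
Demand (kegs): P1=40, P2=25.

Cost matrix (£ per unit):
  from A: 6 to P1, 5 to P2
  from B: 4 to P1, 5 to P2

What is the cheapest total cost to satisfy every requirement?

Optimal allocation:
  A to P1: 25 × £6 = £150
  A to P2: 25 × £5 = £125
  B to P1: 15 × £4 = £60
Total = 150 + 125 + 60 = £335.

335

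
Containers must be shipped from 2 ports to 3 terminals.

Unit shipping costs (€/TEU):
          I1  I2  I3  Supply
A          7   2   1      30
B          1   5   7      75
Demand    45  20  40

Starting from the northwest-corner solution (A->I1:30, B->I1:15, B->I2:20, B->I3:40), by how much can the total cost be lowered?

Current plan cost = 30·7 + 15·1 + 20·5 + 40·7 = €605.
Optimal plan:
  A→I3: 30 × €1 = €30
  B→I1: 45 × €1 = €45
  B→I2: 20 × €5 = €100
  B→I3: 10 × €7 = €70
Optimal cost = €245.
Saving = 605 − 245 = €360.

360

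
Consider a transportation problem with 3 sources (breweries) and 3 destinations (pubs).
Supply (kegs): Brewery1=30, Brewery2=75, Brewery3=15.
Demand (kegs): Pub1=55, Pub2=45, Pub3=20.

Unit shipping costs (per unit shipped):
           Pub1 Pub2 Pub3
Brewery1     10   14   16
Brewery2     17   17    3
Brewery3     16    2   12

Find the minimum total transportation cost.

Optimal allocation:
  Brewery1 to Pub1: 30 × 10 = 300
  Brewery2 to Pub1: 25 × 17 = 425
  Brewery2 to Pub2: 30 × 17 = 510
  Brewery2 to Pub3: 20 × 3 = 60
  Brewery3 to Pub2: 15 × 2 = 30
Total = 300 + 425 + 510 + 60 + 30 = 1325.

1325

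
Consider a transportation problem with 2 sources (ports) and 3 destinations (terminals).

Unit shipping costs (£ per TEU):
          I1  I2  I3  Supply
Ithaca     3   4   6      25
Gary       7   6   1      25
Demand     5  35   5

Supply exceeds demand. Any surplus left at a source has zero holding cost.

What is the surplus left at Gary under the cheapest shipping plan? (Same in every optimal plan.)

5

Minimum-cost shipments:
  Ithaca->I1: 5 × £3 = £15
  Ithaca->I2: 20 × £4 = £80
  Gary->I2: 15 × £6 = £90
  Gary->I3: 5 × £1 = £5
Total cost = £190.
Gary ships 20 of its 25, leaving 5.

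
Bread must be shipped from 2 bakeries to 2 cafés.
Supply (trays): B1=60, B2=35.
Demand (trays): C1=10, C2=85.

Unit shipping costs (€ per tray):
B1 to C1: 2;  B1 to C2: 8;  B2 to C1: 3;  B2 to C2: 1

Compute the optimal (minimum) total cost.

455

A cheapest plan:
  B1 to C1: 10 trays
  B1 to C2: 50 trays
  B2 to C2: 35 trays
Total cost = €455.
(Supply check: B1 ships 60; B2 ships 35.)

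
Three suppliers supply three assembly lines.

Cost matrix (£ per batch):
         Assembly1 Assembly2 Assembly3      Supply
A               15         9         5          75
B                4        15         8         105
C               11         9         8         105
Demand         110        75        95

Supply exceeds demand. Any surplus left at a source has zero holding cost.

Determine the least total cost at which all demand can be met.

1685

Optimal allocation:
  A to Assembly3: 75 × £5 = £375
  B to Assembly1: 105 × £4 = £420
  C to Assembly1: 5 × £11 = £55
  C to Assembly2: 75 × £9 = £675
  C to Assembly3: 20 × £8 = £160
Total = 375 + 420 + 55 + 675 + 160 = £1685.
(Supply check: A ships 75; B ships 105; C ships 100.)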